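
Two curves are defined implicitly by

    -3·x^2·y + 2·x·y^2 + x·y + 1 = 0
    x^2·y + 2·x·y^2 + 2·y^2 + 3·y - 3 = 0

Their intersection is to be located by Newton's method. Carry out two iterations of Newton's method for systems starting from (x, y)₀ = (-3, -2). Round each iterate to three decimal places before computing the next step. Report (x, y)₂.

(-1.238, -0.456)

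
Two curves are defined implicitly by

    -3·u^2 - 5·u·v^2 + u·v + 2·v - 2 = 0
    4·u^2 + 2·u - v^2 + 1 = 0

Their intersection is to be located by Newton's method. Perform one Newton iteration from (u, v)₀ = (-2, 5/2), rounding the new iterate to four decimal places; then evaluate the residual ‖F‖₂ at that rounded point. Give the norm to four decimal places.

At (-2, 5/2): F = (48.5000, 6.7500).
Jacobian J = [[-6·u - 5·v^2 + v, -10·u·v + u + 2], [8·u + 2, -2·v]].
At the point, J = [[-16.7500, 50.0000], [-14.0000, -5.0000]] (det J = 783.7500).
Solving J·Δ = −F gives Δ = (0.7400, -0.7221).
Then the next iterate is (u, v)₁ = (-1.2600, 1.7779).
Re-evaluating at (-1.2600, 1.7779): F = (14.466695, 1.669472), so ‖F‖₂ = 14.5627.

14.5627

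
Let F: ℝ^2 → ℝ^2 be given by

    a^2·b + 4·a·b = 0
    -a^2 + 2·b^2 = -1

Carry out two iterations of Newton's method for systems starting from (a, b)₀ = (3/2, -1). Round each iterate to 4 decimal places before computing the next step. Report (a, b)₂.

(0.8684, -0.0643)

At (3/2, -1): F = (-8.2500, 0.7500).
Jacobian J = [[2·a·b + 4·b, a^2 + 4·a], [-2·a, 4·b]].
At the point, J = [[-7.0000, 8.2500], [-3.0000, -4.0000]] (det J = 52.7500).
Solving J·Δ = −F gives Δ = (-0.5083, 0.5687).
Then the next iterate is (a, b)₁ = (0.9917, -0.4313).
Round to (0.9917, -0.4313) and repeat: F = (-2.135051, 0.388570), J = [[-2.580640, 4.950269], [-1.9834, -1.7252]].
Δ = (-0.1233, 0.3670), so (a, b)₂ = (0.8684, -0.0643).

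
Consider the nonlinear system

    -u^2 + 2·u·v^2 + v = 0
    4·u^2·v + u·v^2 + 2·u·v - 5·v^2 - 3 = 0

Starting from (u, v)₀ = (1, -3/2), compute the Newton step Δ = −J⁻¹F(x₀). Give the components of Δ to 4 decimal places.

(-3.6800, -1.4400)

At (1, -3/2): F = (2.0000, -21.0000).
Jacobian J = [[-2·u + 2·v^2, 4·u·v + 1], [8·u·v + v^2 + 2·v, 4·u^2 + 2·u·v + 2·u - 10·v]].
At the point, J = [[2.5000, -5.0000], [-12.7500, 18.0000]] (det J = -18.7500).
Solving J·Δ = −F gives Δ = (-3.6800, -1.4400).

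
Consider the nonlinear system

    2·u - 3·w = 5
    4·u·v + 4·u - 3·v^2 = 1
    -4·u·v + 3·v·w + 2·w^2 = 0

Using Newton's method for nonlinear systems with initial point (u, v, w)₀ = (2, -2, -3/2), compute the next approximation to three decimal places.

At (2, -2, -3/2): F = (3.500, -21.000, 29.500).
Jacobian J = [[2, 0, -3], [4·v + 4, 4·u - 6·v, 0], [-4·v, -4·u + 3·w, 3·v + 4·w]].
At the point, J = [[2.000, 0.000, -3.000], [-4.000, 20.000, 0.000], [8.000, -12.500, -12.000]] (det J = -150.000).
Solving J·Δ = −F gives Δ = (0.950, 1.240, 1.800).
Then the next iterate is (u, v, w)₁ = (2.950, -0.760, 0.300).

(2.950, -0.760, 0.300)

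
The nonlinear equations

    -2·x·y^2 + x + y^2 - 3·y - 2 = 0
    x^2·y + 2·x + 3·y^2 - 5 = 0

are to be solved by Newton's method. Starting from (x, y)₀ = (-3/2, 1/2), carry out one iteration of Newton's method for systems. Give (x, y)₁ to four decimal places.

At (-3/2, 1/2): F = (-4.0000, -6.1250).
Jacobian J = [[-2·y^2 + 1, -4·x·y + 2·y - 3], [2·x·y + 2, x^2 + 6·y]].
At the point, J = [[0.5000, 1.0000], [0.5000, 5.2500]] (det J = 2.1250).
Solving J·Δ = −F gives Δ = (7.0000, 0.5000).
Then the next iterate is (x, y)₁ = (5.5000, 1.0000).

(5.5000, 1.0000)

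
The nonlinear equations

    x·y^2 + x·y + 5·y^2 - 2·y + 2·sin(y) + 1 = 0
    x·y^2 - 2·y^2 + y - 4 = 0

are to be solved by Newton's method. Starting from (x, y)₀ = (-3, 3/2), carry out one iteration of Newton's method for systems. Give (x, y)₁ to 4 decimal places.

(-2.7137, 0.5639)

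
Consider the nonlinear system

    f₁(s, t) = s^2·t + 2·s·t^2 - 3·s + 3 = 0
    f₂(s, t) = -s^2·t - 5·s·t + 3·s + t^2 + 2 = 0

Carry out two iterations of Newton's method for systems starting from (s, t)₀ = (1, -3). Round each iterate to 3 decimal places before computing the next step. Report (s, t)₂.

(-0.357, -1.883)

At (1, -3): F = (15.000, 32.000).
Jacobian J = [[2·s·t + 2·t^2 - 3, s^2 + 4·s·t], [-2·s·t - 5·t + 3, -s^2 - 5·s + 2·t]].
At the point, J = [[9.000, -11.000], [24.000, -12.000]] (det J = 156.000).
Solving J·Δ = −F gives Δ = (-1.103, 0.462).
Then the next iterate is (s, t)₁ = (-0.103, -2.538).
Round to (-0.103, -2.538) and repeat: F = (1.95514, 6.85230), J = [[10.40572, 1.05627], [15.16717, -4.57161]].
Δ = (-0.254, 0.655), so (s, t)₂ = (-0.357, -1.883).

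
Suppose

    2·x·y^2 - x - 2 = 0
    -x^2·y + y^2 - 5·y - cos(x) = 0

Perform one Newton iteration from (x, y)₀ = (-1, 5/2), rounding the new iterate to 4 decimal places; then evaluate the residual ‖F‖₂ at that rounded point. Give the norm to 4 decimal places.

At (-1, 5/2): F = (-13.5000, -9.290302).
Jacobian J = [[2·y^2 - 1, 4·x·y], [-2·x·y + sin(x), -x^2 + 2·y - 5]].
At the point, J = [[11.5000, -10.0000], [4.158529, -1.0000]] (det J = 30.085290).
Solving J·Δ = −F gives Δ = (2.6393, 1.6852).
Then the next iterate is (x, y)₁ = (1.6393, 4.1852).
Re-evaluating at (1.6393, 4.1852): F = (53.788327, -14.588558), so ‖F‖₂ = 55.7316.

55.7316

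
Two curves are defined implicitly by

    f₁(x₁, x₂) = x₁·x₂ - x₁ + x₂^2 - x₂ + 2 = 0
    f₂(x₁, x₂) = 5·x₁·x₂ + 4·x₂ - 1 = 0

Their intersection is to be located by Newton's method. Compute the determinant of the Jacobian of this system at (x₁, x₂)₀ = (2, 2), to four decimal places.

J = [[x₂ - 1, x₁ + 2·x₂ - 1], [5·x₂, 5·x₁ + 4]].
At the point, J = [[1.0000, 5.0000], [10.0000, 14.0000]].
det J = -36.0000.

-36.0000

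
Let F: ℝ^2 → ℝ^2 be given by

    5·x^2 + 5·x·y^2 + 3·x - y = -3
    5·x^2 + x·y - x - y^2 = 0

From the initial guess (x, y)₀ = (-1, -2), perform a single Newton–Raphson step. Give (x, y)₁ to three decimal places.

At (-1, -2): F = (-13.000, 4.000).
Jacobian J = [[10·x + 5·y^2 + 3, 10·x·y - 1], [10·x + y - 1, x - 2·y]].
At the point, J = [[13.000, 19.000], [-13.000, 3.000]] (det J = 286.000).
Solving J·Δ = −F gives Δ = (0.402, 0.409).
Then the next iterate is (x, y)₁ = (-0.598, -1.591).

(-0.598, -1.591)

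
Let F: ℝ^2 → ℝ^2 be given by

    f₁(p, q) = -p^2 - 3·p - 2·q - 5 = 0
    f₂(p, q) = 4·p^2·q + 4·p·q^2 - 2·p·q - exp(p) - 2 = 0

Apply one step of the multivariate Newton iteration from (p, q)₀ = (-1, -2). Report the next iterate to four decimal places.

(-0.2137, -1.8931)

At (-1, -2): F = (1.0000, -30.367879).
Jacobian J = [[-2·p - 3, -2], [8·p·q + 4·q^2 - 2·q - exp(p), 4·p^2 + 8·p·q - 2·p]].
At the point, J = [[-1.0000, -2.0000], [35.632121, 22.0000]] (det J = 49.264241).
Solving J·Δ = −F gives Δ = (0.7863, 0.1069).
Then the next iterate is (p, q)₁ = (-0.2137, -1.8931).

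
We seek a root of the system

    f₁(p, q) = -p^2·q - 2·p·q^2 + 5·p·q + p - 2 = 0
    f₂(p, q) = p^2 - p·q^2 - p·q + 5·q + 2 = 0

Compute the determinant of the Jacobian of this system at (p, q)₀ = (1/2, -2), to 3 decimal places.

-91.250

J = [[-2·p·q - 2·q^2 + 5·q + 1, -p^2 - 4·p·q + 5·p], [2·p - q^2 - q, -2·p·q - p + 5]].
At the point, J = [[-15.000, 6.250], [-1.000, 6.500]].
det J = -91.250.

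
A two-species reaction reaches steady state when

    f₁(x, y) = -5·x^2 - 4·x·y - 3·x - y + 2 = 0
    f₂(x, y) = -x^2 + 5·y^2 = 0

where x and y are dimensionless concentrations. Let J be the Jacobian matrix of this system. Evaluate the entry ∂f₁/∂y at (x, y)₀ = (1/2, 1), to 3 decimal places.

∂f₁/∂y = -4·x - 1.
At (1/2, 1) this is -3.000.

-3.000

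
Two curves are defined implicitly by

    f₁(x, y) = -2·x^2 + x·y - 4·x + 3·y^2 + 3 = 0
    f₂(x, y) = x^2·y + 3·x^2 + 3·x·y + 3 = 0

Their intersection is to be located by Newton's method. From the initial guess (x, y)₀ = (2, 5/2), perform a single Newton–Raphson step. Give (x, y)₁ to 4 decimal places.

(1.0402, 1.3313)

At (2, 5/2): F = (10.7500, 40.0000).
Jacobian J = [[-4·x + y - 4, x + 6·y], [2·x·y + 6·x + 3·y, x^2 + 3·x]].
At the point, J = [[-9.5000, 17.0000], [29.5000, 10.0000]] (det J = -596.5000).
Solving J·Δ = −F gives Δ = (-0.9598, -1.1687).
Then the next iterate is (x, y)₁ = (1.0402, 1.3313).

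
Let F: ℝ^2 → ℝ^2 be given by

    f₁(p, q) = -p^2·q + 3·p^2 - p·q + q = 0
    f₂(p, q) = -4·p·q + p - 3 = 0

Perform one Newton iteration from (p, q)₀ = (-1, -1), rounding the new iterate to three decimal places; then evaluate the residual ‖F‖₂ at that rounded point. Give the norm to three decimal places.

2.995

At (-1, -1): F = (2.000, -8.000).
Jacobian J = [[-2·p·q + 6·p - q, -p^2 - p + 1], [-4·q + 1, -4·p]].
At the point, J = [[-7.000, 1.000], [5.000, 4.000]] (det J = -33.000).
Solving J·Δ = −F gives Δ = (0.485, 1.394).
Then the next iterate is (p, q)₁ = (-0.515, 0.394).
Re-evaluating at (-0.515, 0.394): F = (1.28809, -2.70336), so ‖F‖₂ = 2.995.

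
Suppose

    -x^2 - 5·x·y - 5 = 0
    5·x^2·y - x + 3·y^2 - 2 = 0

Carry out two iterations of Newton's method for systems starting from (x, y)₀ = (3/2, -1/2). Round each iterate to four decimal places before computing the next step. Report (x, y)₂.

At (3/2, -1/2): F = (-3.5000, -8.3750).
Jacobian J = [[-2·x - 5·y, -5·x], [10·x·y - 1, 5·x^2 + 6·y]].
At the point, J = [[-0.5000, -7.5000], [-8.5000, 8.2500]] (det J = -67.8750).
Solving J·Δ = −F gives Δ = (-1.3508, -0.3766).
Then the next iterate is (x, y)₁ = (0.1492, -0.8766).
Round to (0.1492, -0.8766) and repeat: F = (-4.368317, 0.058514), J = [[4.0846, -0.7460], [-2.307887, -5.148297]].
Δ = (0.9904, -0.4326), so (x, y)₂ = (1.1396, -1.3092).

(1.1396, -1.3092)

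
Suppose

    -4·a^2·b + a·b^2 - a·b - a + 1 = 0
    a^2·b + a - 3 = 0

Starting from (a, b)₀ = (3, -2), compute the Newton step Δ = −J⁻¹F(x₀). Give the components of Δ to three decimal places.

At (3, -2): F = (88.000, -18.000).
Jacobian J = [[-8·a·b + b^2 - b - 1, -4·a^2 + 2·a·b - a], [2·a·b + 1, a^2]].
At the point, J = [[53.000, -51.000], [-11.000, 9.000]] (det J = -84.000).
Solving J·Δ = −F gives Δ = (-1.500, 0.167).

(-1.500, 0.167)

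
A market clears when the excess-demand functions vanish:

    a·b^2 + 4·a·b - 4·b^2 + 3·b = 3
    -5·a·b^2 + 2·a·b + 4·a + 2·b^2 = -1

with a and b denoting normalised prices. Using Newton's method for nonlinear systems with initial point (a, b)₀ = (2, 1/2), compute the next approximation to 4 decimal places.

(-0.0819, 0.7982)

At (2, 1/2): F = (2.0000, 9.0000).
Jacobian J = [[b^2 + 4·b, 2·a·b + 4·a - 8·b + 3], [-5·b^2 + 2·b + 4, -10·a·b + 2·a + 4·b]].
At the point, J = [[2.2500, 9.0000], [3.7500, -4.0000]] (det J = -42.7500).
Solving J·Δ = −F gives Δ = (-2.0819, 0.2982).
Then the next iterate is (a, b)₁ = (-0.0819, 0.7982).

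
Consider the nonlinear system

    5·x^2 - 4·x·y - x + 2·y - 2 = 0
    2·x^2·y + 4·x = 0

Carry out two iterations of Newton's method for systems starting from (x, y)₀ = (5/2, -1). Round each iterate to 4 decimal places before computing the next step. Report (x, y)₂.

At (5/2, -1): F = (34.7500, -2.5000).
Jacobian J = [[10·x - 4·y - 1, -4·x + 2], [4·x·y + 4, 2·x^2]].
At the point, J = [[28.0000, -8.0000], [-6.0000, 12.5000]] (det J = 302.0000).
Solving J·Δ = −F gives Δ = (-1.3721, -0.4586).
Then the next iterate is (x, y)₁ = (1.1279, -1.4586).
Round to (1.1279, -1.4586) and repeat: F = (6.896312, 0.800459), J = [[16.1134, -2.5116], [-2.580620, 2.544317]].
Δ = (-0.5666, -0.8893), so (x, y)₂ = (0.5613, -2.3479).

(0.5613, -2.3479)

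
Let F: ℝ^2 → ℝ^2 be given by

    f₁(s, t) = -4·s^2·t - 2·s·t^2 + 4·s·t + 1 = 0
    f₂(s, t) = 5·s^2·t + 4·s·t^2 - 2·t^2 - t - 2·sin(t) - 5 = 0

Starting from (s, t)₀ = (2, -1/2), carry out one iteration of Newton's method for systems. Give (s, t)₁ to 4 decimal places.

(2.1232, 0.6695)

At (2, -1/2): F = (4.0000, -12.041149).
Jacobian J = [[-8·s·t - 2·t^2 + 4·t, -4·s^2 - 4·s·t + 4·s], [10·s·t + 4·t^2, 5·s^2 + 8·s·t - 4·t - 2·cos(t) - 1]].
At the point, J = [[5.5000, -4.0000], [-9.0000, 11.244835]] (det J = 25.846592).
Solving J·Δ = −F gives Δ = (0.1232, 1.1695).
Then the next iterate is (s, t)₁ = (2.1232, 0.6695).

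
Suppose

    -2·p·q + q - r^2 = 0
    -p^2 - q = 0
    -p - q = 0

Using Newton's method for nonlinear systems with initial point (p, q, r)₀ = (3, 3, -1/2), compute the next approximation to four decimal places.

(1.8000, -1.8000, -16.4500)

At (3, 3, -1/2): F = (-15.2500, -12.0000, -6.0000).
Jacobian J = [[-2·q, -2·p + 1, -2·r], [-2·p, -1, 0], [-1, -1, 0]].
At the point, J = [[-6.0000, -5.0000, 1.0000], [-6.0000, -1.0000, 0.0000], [-1.0000, -1.0000, 0.0000]] (det J = 5.0000).
Solving J·Δ = −F gives Δ = (-1.2000, -4.8000, -15.9500).
Then the next iterate is (p, q, r)₁ = (1.8000, -1.8000, -16.4500).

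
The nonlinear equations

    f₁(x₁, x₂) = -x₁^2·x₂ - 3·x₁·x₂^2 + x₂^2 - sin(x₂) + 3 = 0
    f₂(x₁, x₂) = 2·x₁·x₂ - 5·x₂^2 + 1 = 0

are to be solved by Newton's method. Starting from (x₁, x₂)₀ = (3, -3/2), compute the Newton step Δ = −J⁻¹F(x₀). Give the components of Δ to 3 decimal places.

(-3.008, 0.487)

At (3, -3/2): F = (-0.50251, -19.250).
Jacobian J = [[-2·x₁·x₂ - 3·x₂^2, -x₁^2 - 6·x₁·x₂ + 2·x₂ - cos(x₂)], [2·x₂, 2·x₁ - 10·x₂]].
At the point, J = [[2.250, 14.92926], [-3.000, 21.000]] (det J = 92.03779).
Solving J·Δ = −F gives Δ = (-3.008, 0.487).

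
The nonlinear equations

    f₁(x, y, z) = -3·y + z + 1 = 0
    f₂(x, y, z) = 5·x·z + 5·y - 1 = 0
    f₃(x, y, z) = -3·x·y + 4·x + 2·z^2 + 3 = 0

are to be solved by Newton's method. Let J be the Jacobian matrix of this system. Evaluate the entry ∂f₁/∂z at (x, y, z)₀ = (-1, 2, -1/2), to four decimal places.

1.0000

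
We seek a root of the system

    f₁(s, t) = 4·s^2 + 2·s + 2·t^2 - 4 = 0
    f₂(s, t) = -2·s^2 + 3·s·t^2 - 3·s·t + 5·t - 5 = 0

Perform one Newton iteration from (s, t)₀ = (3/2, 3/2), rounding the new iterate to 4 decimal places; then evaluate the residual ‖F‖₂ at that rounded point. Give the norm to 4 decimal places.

At (3/2, 3/2): F = (12.5000, 1.3750).
Jacobian J = [[8·s + 2, 4·t], [-4·s + 3·t^2 - 3·t, 6·s·t - 3·s + 5]].
At the point, J = [[14.0000, 6.0000], [-3.7500, 14.0000]] (det J = 218.5000).
Solving J·Δ = −F gives Δ = (-0.7632, -0.3026).
Then the next iterate is (s, t)₁ = (0.7368, 1.1974).
Re-evaluating at (0.7368, 1.1974): F = (2.512630, 0.423717), so ‖F‖₂ = 2.5481.

2.5481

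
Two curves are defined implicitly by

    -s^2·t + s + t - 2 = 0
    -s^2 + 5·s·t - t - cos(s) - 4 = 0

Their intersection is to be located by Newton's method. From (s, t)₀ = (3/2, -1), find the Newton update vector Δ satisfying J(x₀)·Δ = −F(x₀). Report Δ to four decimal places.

At (3/2, -1): F = (0.7500, -12.820737).
Jacobian J = [[-2·s·t + 1, -s^2 + 1], [-2·s + 5·t + sin(s), 5·s - 1]].
At the point, J = [[4.0000, -1.2500], [-7.002505, 6.5000]] (det J = 17.246869).
Solving J·Δ = −F gives Δ = (0.6465, 2.6690).

(0.6465, 2.6690)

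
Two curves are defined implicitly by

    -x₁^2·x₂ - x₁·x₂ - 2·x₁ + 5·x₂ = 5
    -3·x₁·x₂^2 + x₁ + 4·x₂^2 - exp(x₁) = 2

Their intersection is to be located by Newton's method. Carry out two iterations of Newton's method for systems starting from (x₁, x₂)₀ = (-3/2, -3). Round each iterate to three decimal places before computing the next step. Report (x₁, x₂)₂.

(-2.609, -0.714)

At (-3/2, -3): F = (-14.750, 72.77687).
Jacobian J = [[-2·x₁·x₂ - x₂ - 2, -x₁^2 - x₁ + 5], [-3·x₂^2 - exp(x₁) + 1, -6·x₁·x₂ + 8·x₂]].
At the point, J = [[-8.000, 4.250], [-26.22313, -51.000]] (det J = 519.44830).
Solving J·Δ = −F gives Δ = (-0.853, 1.865).
Then the next iterate is (x₁, x₂)₁ = (-2.353, -1.135).
Round to (-2.353, -1.135) and repeat: F = (-2.35560, 9.79840), J = [[-6.20631, 1.81639], [-2.95976, -25.10393]].
Δ = (-0.256, 0.421), so (x₁, x₂)₂ = (-2.609, -0.714).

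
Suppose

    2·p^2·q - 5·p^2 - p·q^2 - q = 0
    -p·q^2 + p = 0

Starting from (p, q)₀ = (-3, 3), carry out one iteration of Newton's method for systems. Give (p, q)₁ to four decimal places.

At (-3, 3): F = (33.0000, 24.0000).
Jacobian J = [[4·p·q - 10·p - q^2, 2·p^2 - 2·p·q - 1], [-q^2 + 1, -2·p·q]].
At the point, J = [[-15.0000, 35.0000], [-8.0000, 18.0000]] (det J = 10.0000).
Solving J·Δ = −F gives Δ = (24.6000, 9.6000).
Then the next iterate is (p, q)₁ = (21.6000, 12.6000).

(21.6000, 12.6000)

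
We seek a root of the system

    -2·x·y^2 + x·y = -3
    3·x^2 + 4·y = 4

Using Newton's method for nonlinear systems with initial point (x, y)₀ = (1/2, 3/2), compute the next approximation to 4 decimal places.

(3.3611, -1.3333)

At (1/2, 3/2): F = (1.5000, 2.7500).
Jacobian J = [[-2·y^2 + y, -4·x·y + x], [6·x, 4]].
At the point, J = [[-3.0000, -2.5000], [3.0000, 4.0000]] (det J = -4.5000).
Solving J·Δ = −F gives Δ = (2.8611, -2.8333).
Then the next iterate is (x, y)₁ = (3.3611, -1.3333).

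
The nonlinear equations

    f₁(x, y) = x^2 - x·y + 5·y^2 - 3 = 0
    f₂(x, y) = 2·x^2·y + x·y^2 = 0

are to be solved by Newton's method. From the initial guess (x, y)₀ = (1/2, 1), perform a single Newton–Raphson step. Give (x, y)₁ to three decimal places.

(0.259, 0.816)

At (1/2, 1): F = (1.750, 1.000).
Jacobian J = [[2·x - y, -x + 10·y], [4·x·y + y^2, 2·x^2 + 2·x·y]].
At the point, J = [[0.000, 9.500], [3.000, 1.500]] (det J = -28.500).
Solving J·Δ = −F gives Δ = (-0.241, -0.184).
Then the next iterate is (x, y)₁ = (0.259, 0.816).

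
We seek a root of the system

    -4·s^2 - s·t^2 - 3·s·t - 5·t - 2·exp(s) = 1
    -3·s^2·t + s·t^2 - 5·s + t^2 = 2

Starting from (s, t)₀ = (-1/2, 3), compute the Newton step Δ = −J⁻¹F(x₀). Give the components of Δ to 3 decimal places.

(-0.698, 2.811)

At (-1/2, 3): F = (-9.21306, 2.750).
Jacobian J = [[-8·s - t^2 - 3·t - 2·exp(s), -2·s·t - 3·s - 5], [-6·s·t + t^2 - 5, -3·s^2 + 2·s·t + 2·t]].
At the point, J = [[-15.21306, -0.500], [13.000, 2.250]] (det J = -27.72939).
Solving J·Δ = −F gives Δ = (-0.698, 2.811).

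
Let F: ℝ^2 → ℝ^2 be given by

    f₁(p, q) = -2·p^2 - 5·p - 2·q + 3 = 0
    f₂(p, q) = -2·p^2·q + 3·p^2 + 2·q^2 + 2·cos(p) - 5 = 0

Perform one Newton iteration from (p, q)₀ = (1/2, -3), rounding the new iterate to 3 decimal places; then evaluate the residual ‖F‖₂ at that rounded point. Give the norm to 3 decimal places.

4.729

At (1/2, -3): F = (6.000, 17.00517).
Jacobian J = [[-4·p - 5, -2], [-4·p·q + 6·p - 2·sin(p), -2·p^2 + 4·q]].
At the point, J = [[-7.000, -2.000], [8.04115, -12.500]] (det J = 103.58230).
Solving J·Δ = −F gives Δ = (0.396, 1.615).
Then the next iterate is (p, q)₁ = (0.896, -1.385).
Re-evaluating at (0.896, -1.385): F = (-0.31563, 4.71817), so ‖F‖₂ = 4.729.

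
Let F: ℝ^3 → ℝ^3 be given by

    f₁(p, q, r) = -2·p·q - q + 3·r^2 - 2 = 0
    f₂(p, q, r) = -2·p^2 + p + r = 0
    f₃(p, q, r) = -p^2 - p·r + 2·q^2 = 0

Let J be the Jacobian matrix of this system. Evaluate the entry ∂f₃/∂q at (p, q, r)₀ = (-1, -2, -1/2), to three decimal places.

-8.000

∂f₃/∂q = 4·q.
At (-1, -2, -1/2) this is -8.000.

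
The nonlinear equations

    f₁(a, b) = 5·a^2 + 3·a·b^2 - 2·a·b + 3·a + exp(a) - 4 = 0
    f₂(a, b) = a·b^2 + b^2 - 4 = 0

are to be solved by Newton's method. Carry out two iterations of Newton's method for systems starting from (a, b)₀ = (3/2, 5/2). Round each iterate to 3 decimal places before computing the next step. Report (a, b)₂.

(0.389, 1.758)

At (3/2, 5/2): F = (36.85669, 11.625).
Jacobian J = [[10·a + 3·b^2 - 2·b + exp(a) + 3, 6·a·b - 2·a], [b^2, 2·a·b + 2·b]].
At the point, J = [[36.23169, 19.500], [6.250, 12.500]] (det J = 331.02111).
Solving J·Δ = −F gives Δ = (-0.707, -0.577).
Then the next iterate is (a, b)₁ = (0.793, 1.923).
Round to (0.793, 1.923) and repeat: F = (9.48076, 2.63039), J = [[20.38780, 7.56363], [3.69793, 6.89588]].
Δ = (-0.404, -0.165), so (a, b)₂ = (0.389, 1.758).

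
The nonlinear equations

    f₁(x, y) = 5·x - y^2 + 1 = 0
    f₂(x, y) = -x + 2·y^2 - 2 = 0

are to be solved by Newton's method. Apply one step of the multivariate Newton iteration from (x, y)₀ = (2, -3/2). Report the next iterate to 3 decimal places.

(0.000, -1.083)

At (2, -3/2): F = (8.750, 0.500).
Jacobian J = [[5, -2·y], [-1, 4·y]].
At the point, J = [[5.000, 3.000], [-1.000, -6.000]] (det J = -27.000).
Solving J·Δ = −F gives Δ = (-2.000, 0.417).
Then the next iterate is (x, y)₁ = (0.000, -1.083).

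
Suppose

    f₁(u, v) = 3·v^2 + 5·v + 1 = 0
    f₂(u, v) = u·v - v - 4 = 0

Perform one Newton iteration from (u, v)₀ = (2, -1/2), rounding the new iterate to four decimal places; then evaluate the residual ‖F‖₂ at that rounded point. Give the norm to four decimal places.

3.1224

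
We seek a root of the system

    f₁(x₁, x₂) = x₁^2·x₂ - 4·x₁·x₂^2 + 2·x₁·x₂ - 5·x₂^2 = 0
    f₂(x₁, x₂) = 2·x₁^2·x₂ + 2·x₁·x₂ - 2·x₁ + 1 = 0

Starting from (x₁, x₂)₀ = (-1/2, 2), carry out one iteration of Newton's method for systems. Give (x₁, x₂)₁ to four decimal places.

(0.5541, -0.2162)

At (-1/2, 2): F = (-13.5000, 1.0000).
Jacobian J = [[2·x₁·x₂ - 4·x₂^2 + 2·x₂, x₁^2 - 8·x₁·x₂ + 2·x₁ - 10·x₂], [4·x₁·x₂ + 2·x₂ - 2, 2·x₁^2 + 2·x₁]].
At the point, J = [[-14.0000, -12.7500], [-2.0000, -0.5000]] (det J = -18.5000).
Solving J·Δ = −F gives Δ = (1.0541, -2.2162).
Then the next iterate is (x₁, x₂)₁ = (0.5541, -0.2162).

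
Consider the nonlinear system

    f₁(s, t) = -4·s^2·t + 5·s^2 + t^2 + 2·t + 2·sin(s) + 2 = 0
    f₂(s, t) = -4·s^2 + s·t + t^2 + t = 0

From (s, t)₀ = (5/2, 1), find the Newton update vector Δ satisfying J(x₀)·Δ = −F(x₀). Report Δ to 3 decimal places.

At (5/2, 1): F = (12.44694, -20.500).
Jacobian J = [[-8·s·t + 10·s + 2·cos(s), -4·s^2 + 2·t + 2], [-8·s + t, s + 2·t + 1]].
At the point, J = [[3.39771, -21.000], [-19.000, 5.500]] (det J = -380.31258).
Solving J·Δ = −F gives Δ = (-0.952, 0.439).

(-0.952, 0.439)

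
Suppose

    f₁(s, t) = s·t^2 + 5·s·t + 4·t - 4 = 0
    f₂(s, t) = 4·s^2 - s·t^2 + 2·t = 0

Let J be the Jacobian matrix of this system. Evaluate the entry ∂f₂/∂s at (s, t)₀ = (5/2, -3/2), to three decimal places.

17.750

∂f₂/∂s = 8·s - t^2.
At (5/2, -3/2) this is 17.750.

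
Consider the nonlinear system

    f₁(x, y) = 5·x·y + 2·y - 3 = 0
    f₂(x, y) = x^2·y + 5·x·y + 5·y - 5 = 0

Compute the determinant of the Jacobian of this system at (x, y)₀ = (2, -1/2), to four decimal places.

6.5000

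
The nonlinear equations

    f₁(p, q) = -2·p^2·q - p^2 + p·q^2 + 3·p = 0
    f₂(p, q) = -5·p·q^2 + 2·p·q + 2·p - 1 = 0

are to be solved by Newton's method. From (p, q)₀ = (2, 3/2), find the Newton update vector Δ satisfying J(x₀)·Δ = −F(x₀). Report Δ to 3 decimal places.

At (2, 3/2): F = (-5.500, -13.500).
Jacobian J = [[-4·p·q - 2·p + q^2 + 3, -2·p^2 + 2·p·q], [-5·q^2 + 2·q + 2, -10·p·q + 2·p]].
At the point, J = [[-10.750, -2.000], [-6.250, -26.000]] (det J = 267.000).
Solving J·Δ = −F gives Δ = (-0.434, -0.415).

(-0.434, -0.415)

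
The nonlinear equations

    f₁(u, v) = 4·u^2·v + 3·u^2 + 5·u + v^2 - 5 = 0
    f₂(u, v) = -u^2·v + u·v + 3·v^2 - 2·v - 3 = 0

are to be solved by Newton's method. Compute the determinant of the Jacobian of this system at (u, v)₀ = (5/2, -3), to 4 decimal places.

J = [[8·u·v + 6·u + 5, 4·u^2 + 2·v], [-2·u·v + v, -u^2 + u + 6·v - 2]].
At the point, J = [[-40.0000, 19.0000], [12.0000, -23.7500]].
det J = 722.0000.

722.0000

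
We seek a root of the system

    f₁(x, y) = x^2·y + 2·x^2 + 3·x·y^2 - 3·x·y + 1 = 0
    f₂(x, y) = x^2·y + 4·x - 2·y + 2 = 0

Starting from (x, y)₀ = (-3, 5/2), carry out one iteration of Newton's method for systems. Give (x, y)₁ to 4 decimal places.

At (-3, 5/2): F = (7.7500, 7.5000).
Jacobian J = [[2·x·y + 4·x + 3·y^2 - 3·y, x^2 + 6·x·y - 3·x], [2·x·y + 4, x^2 - 2]].
At the point, J = [[-15.7500, -27.0000], [-11.0000, 7.0000]] (det J = -407.2500).
Solving J·Δ = −F gives Δ = (0.6304, -0.0807).
Then the next iterate is (x, y)₁ = (-2.3696, 2.4193).

(-2.3696, 2.4193)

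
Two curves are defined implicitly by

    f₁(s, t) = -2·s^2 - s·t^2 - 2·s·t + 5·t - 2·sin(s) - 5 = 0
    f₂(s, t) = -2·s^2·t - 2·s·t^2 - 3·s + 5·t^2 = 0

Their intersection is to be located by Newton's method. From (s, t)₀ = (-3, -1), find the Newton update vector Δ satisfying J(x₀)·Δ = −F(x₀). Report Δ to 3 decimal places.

(2.020, 0.091)

At (-3, -1): F = (-30.71776, 38.000).
Jacobian J = [[-4·s - t^2 - 2·t - 2·cos(s), -2·s·t - 2·s + 5], [-4·s·t - 2·t^2 - 3, -2·s^2 - 4·s·t + 10·t]].
At the point, J = [[14.97998, 5.000], [-17.000, -40.000]] (det J = -514.19940).
Solving J·Δ = −F gives Δ = (2.020, 0.091).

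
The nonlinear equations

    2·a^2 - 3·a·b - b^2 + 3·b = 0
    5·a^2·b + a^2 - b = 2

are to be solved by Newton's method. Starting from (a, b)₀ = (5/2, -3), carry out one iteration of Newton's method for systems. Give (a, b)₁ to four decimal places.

At (5/2, -3): F = (17.0000, -86.5000).
Jacobian J = [[4·a - 3·b, -3·a - 2·b + 3], [10·a·b + 2·a, 5·a^2 - 1]].
At the point, J = [[19.0000, 1.5000], [-70.0000, 30.2500]] (det J = 679.7500).
Solving J·Δ = −F gives Δ = (-0.9474, 0.6672).
Then the next iterate is (a, b)₁ = (1.5526, -2.3328).

(1.5526, -2.3328)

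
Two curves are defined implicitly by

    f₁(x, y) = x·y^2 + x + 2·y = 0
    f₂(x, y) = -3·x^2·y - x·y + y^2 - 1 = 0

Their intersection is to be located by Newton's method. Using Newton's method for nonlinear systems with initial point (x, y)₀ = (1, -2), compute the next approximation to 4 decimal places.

(2.1667, 1.4167)

At (1, -2): F = (1.0000, 11.0000).
Jacobian J = [[y^2 + 1, 2·x·y + 2], [-6·x·y - y, -3·x^2 - x + 2·y]].
At the point, J = [[5.0000, -2.0000], [14.0000, -8.0000]] (det J = -12.0000).
Solving J·Δ = −F gives Δ = (1.1667, 3.4167).
Then the next iterate is (x, y)₁ = (2.1667, 1.4167).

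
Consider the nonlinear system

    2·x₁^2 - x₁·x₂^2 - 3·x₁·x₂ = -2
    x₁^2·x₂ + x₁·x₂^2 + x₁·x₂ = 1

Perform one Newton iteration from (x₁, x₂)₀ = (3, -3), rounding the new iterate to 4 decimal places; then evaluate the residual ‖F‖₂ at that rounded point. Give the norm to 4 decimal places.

At (3, -3): F = (20.0000, -10.0000).
Jacobian J = [[4·x₁ - x₂^2 - 3·x₂, -2·x₁·x₂ - 3·x₁], [2·x₁·x₂ + x₂^2 + x₂, x₁^2 + 2·x₁·x₂ + x₁]].
At the point, J = [[12.0000, 9.0000], [-12.0000, -6.0000]] (det J = 36.0000).
Solving J·Δ = −F gives Δ = (0.8333, -3.3333).
Then the next iterate is (x₁, x₂)₁ = (3.8333, -6.3333).
Re-evaluating at (3.8333, -6.3333): F = (-49.535609, 35.416158), so ‖F‖₂ = 60.8940.

60.8940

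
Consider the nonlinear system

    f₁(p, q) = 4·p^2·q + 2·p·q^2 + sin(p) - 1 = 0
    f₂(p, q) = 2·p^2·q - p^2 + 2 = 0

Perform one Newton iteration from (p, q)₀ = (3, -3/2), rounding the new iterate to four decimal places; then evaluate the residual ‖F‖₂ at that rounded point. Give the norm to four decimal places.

At (3, -3/2): F = (-41.358880, -34.0000).
Jacobian J = [[8·p·q + 2·q^2 + cos(p), 4·p^2 + 4·p·q], [4·p·q - 2·p, 2·p^2]].
At the point, J = [[-32.489992, 18.0000], [-24.0000, 18.0000]] (det J = -152.819865).
Solving J·Δ = −F gives Δ = (-0.8668, 0.7332).
Then the next iterate is (p, q)₁ = (2.1332, -0.7668).
Re-evaluating at (2.1332, -0.7668): F = (-11.602880, -9.529254), so ‖F‖₂ = 15.0144.

15.0144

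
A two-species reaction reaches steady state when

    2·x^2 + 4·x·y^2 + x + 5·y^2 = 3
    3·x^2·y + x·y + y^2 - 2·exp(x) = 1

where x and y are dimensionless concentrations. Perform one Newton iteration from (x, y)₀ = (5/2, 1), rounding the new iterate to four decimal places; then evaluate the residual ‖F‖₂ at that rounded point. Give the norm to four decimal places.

7.4807

At (5/2, 1): F = (27.0000, -3.114988).
Jacobian J = [[4·x + 4·y^2 + 1, 8·x·y + 10·y], [6·x·y + y - 2·exp(x), 3·x^2 + x + 2·y]].
At the point, J = [[15.0000, 30.0000], [-8.364988, 23.2500]] (det J = 599.699638).
Solving J·Δ = −F gives Δ = (-1.2026, -0.2987).
Then the next iterate is (x, y)₁ = (1.2974, 0.7013).
Re-evaluating at (1.2974, 0.7013): F = (6.675360, -3.376467), so ‖F‖₂ = 7.4807.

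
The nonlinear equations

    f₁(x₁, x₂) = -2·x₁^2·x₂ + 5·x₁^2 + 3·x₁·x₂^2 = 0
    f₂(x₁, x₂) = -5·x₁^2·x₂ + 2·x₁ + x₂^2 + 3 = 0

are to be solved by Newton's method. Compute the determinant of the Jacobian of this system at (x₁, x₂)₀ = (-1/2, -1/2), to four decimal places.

12.3125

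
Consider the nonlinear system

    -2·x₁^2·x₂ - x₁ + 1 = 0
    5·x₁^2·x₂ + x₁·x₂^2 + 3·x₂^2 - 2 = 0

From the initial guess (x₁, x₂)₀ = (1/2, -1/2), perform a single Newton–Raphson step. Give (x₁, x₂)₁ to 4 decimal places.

(-1.7778, 1.0000)

At (1/2, -1/2): F = (0.7500, -1.7500).
Jacobian J = [[-4·x₁·x₂ - 1, -2·x₁^2], [10·x₁·x₂ + x₂^2, 5·x₁^2 + 2·x₁·x₂ + 6·x₂]].
At the point, J = [[0.0000, -0.5000], [-2.2500, -2.2500]] (det J = -1.1250).
Solving J·Δ = −F gives Δ = (-2.2778, 1.5000).
Then the next iterate is (x₁, x₂)₁ = (-1.7778, 1.0000).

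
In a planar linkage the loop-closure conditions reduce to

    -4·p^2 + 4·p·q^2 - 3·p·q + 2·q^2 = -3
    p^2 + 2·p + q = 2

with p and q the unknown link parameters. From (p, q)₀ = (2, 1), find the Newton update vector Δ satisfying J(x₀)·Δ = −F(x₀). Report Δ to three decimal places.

(-1.081, -0.515)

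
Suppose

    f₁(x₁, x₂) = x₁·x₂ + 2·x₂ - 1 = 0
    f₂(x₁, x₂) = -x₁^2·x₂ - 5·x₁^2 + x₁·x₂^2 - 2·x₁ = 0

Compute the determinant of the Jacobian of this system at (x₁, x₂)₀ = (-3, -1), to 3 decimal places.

26.000

J = [[x₂, x₁ + 2], [-2·x₁·x₂ - 10·x₁ + x₂^2 - 2, -x₁^2 + 2·x₁·x₂]].
At the point, J = [[-1.000, -1.000], [23.000, -3.000]].
det J = 26.000.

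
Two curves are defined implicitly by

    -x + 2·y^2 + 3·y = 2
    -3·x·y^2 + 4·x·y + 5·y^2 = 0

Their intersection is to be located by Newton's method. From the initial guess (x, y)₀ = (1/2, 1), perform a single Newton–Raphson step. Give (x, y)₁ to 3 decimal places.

At (1/2, 1): F = (2.500, 5.500).
Jacobian J = [[-1, 4·y + 3], [-3·y^2 + 4·y, -6·x·y + 4·x + 10·y]].
At the point, J = [[-1.000, 7.000], [1.000, 9.000]] (det J = -16.000).
Solving J·Δ = −F gives Δ = (-1.000, -0.500).
Then the next iterate is (x, y)₁ = (-0.500, 0.500).

(-0.500, 0.500)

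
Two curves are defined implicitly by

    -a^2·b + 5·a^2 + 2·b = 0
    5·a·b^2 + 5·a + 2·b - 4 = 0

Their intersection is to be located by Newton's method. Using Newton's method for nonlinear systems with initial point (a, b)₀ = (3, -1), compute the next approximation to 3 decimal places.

(1.627, -0.633)

At (3, -1): F = (52.000, 24.000).
Jacobian J = [[-2·a·b + 10·a, -a^2 + 2], [5·b^2 + 5, 10·a·b + 2]].
At the point, J = [[36.000, -7.000], [10.000, -28.000]] (det J = -938.000).
Solving J·Δ = −F gives Δ = (-1.373, 0.367).
Then the next iterate is (a, b)₁ = (1.627, -0.633).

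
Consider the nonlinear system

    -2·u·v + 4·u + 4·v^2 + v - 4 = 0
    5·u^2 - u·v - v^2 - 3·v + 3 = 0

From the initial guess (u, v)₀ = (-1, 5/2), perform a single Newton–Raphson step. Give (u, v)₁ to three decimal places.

At (-1, 5/2): F = (24.500, -3.250).
Jacobian J = [[-2·v + 4, -2·u + 8·v + 1], [10·u - v, -u - 2·v - 3]].
At the point, J = [[-1.000, 23.000], [-12.500, -7.000]] (det J = 294.500).
Solving J·Δ = −F gives Δ = (0.329, -1.051).
Then the next iterate is (u, v)₁ = (-0.671, 1.449).

(-0.671, 1.449)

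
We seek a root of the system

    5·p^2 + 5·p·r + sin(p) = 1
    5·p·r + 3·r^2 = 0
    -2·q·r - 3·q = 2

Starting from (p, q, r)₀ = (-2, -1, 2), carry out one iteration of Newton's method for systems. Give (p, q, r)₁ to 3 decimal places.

At (-2, -1, 2): F = (-1.90930, -8.000, 5.000).
Jacobian J = [[10·p + 5·r + cos(p), 0, 5·p], [5·r, 0, 5·p + 6·r], [0, -2·r - 3, -2·q]].
At the point, J = [[-10.41615, 0.000, -10.000], [10.000, 0.000, 2.000], [0.000, -7.000, 2.000]] (det J = 554.17394).
Solving J·Δ = −F gives Δ = (1.059, 0.345, -1.294).
Then the next iterate is (p, q, r)₁ = (-0.941, -0.655, 0.706).

(-0.941, -0.655, 0.706)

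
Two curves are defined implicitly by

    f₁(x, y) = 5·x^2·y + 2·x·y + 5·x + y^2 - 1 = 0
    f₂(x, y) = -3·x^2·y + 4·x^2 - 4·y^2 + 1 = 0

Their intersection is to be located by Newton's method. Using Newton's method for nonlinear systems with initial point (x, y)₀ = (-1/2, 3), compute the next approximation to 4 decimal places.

(-1.5609, 1.3210)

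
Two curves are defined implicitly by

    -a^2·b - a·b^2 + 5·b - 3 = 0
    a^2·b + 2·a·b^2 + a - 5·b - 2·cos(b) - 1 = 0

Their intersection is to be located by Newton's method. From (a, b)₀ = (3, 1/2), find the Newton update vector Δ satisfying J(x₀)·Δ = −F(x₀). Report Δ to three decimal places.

At (3, 1/2): F = (-5.750, 3.74483).
Jacobian J = [[-2·a·b - b^2, -a^2 - 2·a·b + 5], [2·a·b + 2·b^2 + 1, a^2 + 4·a·b + 2·sin(b) - 5]].
At the point, J = [[-3.250, -7.000], [4.500, 10.95885]] (det J = -4.11627).
Solving J·Δ = −F gives Δ = (-8.940, 3.329).

(-8.940, 3.329)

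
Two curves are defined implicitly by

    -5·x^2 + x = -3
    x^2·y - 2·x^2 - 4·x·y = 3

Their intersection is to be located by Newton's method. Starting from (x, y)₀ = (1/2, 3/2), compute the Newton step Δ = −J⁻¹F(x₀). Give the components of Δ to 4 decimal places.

(0.5625, -5.5893)

At (1/2, 3/2): F = (2.2500, -6.1250).
Jacobian J = [[-10·x + 1, 0], [2·x·y - 4·x - 4·y, x^2 - 4·x]].
At the point, J = [[-4.0000, 0.0000], [-6.5000, -1.7500]] (det J = 7.0000).
Solving J·Δ = −F gives Δ = (0.5625, -5.5893).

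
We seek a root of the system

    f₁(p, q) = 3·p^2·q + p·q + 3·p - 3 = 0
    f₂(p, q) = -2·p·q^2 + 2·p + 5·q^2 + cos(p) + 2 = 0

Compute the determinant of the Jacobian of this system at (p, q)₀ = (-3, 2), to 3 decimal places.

J = [[6·p·q + q + 3, 3·p^2 + p], [-2·q^2 - sin(p) + 2, -4·p·q + 10·q]].
At the point, J = [[-31.000, 24.000], [-5.85888, 44.000]].
det J = -1223.387.

-1223.387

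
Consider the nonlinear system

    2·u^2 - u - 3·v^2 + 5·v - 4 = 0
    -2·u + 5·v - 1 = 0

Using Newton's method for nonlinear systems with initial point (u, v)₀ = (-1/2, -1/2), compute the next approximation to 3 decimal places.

(10.750, 4.500)

At (-1/2, -1/2): F = (-6.250, -2.500).
Jacobian J = [[4·u - 1, -6·v + 5], [-2, 5]].
At the point, J = [[-3.000, 8.000], [-2.000, 5.000]] (det J = 1.000).
Solving J·Δ = −F gives Δ = (11.250, 5.000).
Then the next iterate is (u, v)₁ = (10.750, 4.500).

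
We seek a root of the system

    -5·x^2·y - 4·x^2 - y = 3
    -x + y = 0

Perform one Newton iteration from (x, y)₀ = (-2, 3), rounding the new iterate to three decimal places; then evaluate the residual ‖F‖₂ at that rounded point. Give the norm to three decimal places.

At (-2, 3): F = (-82.000, 5.000).
Jacobian J = [[-10·x·y - 8·x, -5·x^2 - 1], [-1, 1]].
At the point, J = [[76.000, -21.000], [-1.000, 1.000]] (det J = 55.000).
Solving J·Δ = −F gives Δ = (-0.418, -5.418).
Then the next iterate is (x, y)₁ = (-2.418, -2.418).
Re-evaluating at (-2.418, -2.418): F = (46.71800, 0.000), so ‖F‖₂ = 46.718.

46.718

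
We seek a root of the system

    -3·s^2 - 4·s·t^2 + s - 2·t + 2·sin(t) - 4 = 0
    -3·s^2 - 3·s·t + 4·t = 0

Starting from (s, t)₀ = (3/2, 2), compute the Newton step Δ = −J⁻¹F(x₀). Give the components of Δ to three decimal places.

(-0.487, -0.885)

At (3/2, 2): F = (-35.43141, -7.750).
Jacobian J = [[-6·s - 4·t^2 + 1, -8·s·t + 2·cos(t) - 2], [-6·s - 3·t, -3·s + 4]].
At the point, J = [[-24.000, -26.83229], [-15.000, -0.500]] (det J = -390.48441).
Solving J·Δ = −F gives Δ = (-0.487, -0.885).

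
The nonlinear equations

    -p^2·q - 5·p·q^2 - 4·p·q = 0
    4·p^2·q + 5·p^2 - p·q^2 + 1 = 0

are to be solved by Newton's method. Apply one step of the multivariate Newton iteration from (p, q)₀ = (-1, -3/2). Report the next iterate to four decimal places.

At (-1, -3/2): F = (6.7500, 2.2500).
Jacobian J = [[-2·p·q - 5·q^2 - 4·q, -p^2 - 10·p·q - 4·p], [8·p·q + 10·p - q^2, 4·p^2 - 2·p·q]].
At the point, J = [[-8.2500, -12.0000], [-0.2500, 1.0000]] (det J = -11.2500).
Solving J·Δ = −F gives Δ = (3.0000, -1.5000).
Then the next iterate is (p, q)₁ = (2.0000, -3.0000).

(2.0000, -3.0000)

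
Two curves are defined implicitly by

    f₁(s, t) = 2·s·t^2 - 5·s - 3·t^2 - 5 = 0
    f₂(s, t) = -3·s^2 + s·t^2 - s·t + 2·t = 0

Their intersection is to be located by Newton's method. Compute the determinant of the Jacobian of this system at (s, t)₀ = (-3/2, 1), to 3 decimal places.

J = [[2·t^2 - 5, 4·s·t - 6·t], [-6·s + t^2 - t, 2·s·t - s + 2]].
At the point, J = [[-3.000, -12.000], [9.000, 0.500]].
det J = 106.500.

106.500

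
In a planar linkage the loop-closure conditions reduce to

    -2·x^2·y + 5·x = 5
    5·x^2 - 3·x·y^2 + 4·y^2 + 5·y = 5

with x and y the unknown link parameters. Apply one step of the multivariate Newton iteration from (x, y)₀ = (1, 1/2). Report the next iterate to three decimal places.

(1.014, 0.021)

At (1, 1/2): F = (-1.000, 2.750).
Jacobian J = [[-4·x·y + 5, -2·x^2], [10·x - 3·y^2, -6·x·y + 8·y + 5]].
At the point, J = [[3.000, -2.000], [9.250, 6.000]] (det J = 36.500).
Solving J·Δ = −F gives Δ = (0.014, -0.479).
Then the next iterate is (x, y)₁ = (1.014, 0.021).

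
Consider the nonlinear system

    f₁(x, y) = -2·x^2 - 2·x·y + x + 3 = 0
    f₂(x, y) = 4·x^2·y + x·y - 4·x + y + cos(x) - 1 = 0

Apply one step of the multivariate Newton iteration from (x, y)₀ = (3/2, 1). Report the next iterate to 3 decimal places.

At (3/2, 1): F = (-3.000, 4.57074).
Jacobian J = [[-4·x - 2·y + 1, -2·x], [8·x·y + y - sin(x) - 4, 4·x^2 + x + 1]].
At the point, J = [[-7.000, -3.000], [8.00251, 11.500]] (det J = -56.49248).
Solving J·Δ = −F gives Δ = (-0.368, -0.141).
Then the next iterate is (x, y)₁ = (1.132, 0.859).

(1.132, 0.859)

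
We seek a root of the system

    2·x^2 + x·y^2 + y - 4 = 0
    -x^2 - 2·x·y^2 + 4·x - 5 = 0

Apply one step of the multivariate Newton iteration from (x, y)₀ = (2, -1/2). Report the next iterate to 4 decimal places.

(1.5692, -0.0538)

At (2, -1/2): F = (4.0000, -2.0000).
Jacobian J = [[4·x + y^2, 2·x·y + 1], [-2·x - 2·y^2 + 4, -4·x·y]].
At the point, J = [[8.2500, -1.0000], [-0.5000, 4.0000]] (det J = 32.5000).
Solving J·Δ = −F gives Δ = (-0.4308, 0.4462).
Then the next iterate is (x, y)₁ = (1.5692, -0.0538).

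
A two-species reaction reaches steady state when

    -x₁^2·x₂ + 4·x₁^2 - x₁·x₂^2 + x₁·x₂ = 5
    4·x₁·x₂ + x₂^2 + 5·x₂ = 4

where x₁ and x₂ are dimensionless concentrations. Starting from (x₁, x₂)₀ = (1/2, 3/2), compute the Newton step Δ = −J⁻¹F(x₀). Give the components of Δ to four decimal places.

(1.4625, -1.7525)

At (1/2, 3/2): F = (-4.7500, 8.7500).
Jacobian J = [[-2·x₁·x₂ + 8·x₁ - x₂^2 + x₂, -x₁^2 - 2·x₁·x₂ + x₁], [4·x₂, 4·x₁ + 2·x₂ + 5]].
At the point, J = [[1.7500, -1.2500], [6.0000, 10.0000]] (det J = 25.0000).
Solving J·Δ = −F gives Δ = (1.4625, -1.7525).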